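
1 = 1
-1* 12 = -12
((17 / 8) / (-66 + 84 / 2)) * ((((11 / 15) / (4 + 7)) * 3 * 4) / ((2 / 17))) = -289 / 480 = -0.60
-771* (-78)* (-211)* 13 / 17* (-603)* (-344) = -34217678624688 / 17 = -2012804624981.65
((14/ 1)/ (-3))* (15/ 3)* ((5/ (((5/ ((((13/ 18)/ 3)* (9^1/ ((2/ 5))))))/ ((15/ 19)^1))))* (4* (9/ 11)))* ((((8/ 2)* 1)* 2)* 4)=-2184000/ 209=-10449.76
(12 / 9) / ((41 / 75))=100 / 41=2.44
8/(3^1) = 8/3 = 2.67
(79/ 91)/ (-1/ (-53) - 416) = -4187/ 2006277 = -0.00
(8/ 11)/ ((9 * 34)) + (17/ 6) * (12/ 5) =57242/ 8415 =6.80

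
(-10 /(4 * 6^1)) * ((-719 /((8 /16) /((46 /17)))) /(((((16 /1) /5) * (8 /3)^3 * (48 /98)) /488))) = 3707181975 /139264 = 26619.82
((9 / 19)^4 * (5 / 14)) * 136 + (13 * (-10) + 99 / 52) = -125.65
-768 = -768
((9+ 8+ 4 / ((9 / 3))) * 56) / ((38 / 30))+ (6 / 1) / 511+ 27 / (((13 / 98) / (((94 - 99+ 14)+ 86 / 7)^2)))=11741977168 / 126217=93030.08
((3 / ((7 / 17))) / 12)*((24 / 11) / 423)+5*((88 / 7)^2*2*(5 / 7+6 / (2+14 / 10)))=35432313122 / 9043881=3917.82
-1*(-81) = 81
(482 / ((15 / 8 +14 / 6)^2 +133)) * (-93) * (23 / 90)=-32991936 / 434045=-76.01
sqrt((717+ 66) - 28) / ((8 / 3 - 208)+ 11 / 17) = -51 * sqrt(755) / 10439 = -0.13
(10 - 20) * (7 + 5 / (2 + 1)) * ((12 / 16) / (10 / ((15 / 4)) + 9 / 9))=-195 / 11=-17.73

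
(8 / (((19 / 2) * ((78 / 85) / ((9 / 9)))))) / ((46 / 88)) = 29920 / 17043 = 1.76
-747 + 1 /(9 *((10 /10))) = -6722 /9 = -746.89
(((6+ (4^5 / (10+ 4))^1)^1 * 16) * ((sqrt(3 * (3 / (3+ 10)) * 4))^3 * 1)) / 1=1914624 * sqrt(13) / 1183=5835.40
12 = 12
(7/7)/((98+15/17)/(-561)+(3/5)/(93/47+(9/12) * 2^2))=-413270/23039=-17.94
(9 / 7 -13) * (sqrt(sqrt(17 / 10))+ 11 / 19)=-41 * 10^(3 / 4) * 17^(1 / 4) / 35 -902 / 133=-20.16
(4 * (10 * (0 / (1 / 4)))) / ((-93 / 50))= 0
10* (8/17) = 80/17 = 4.71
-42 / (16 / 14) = -147 / 4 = -36.75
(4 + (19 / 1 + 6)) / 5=29 / 5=5.80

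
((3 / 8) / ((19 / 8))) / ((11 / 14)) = 42 / 209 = 0.20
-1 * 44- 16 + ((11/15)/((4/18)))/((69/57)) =-13173/230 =-57.27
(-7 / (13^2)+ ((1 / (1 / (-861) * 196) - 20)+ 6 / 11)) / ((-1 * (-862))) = -0.03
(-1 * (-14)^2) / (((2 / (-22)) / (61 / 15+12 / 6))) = 196196 / 15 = 13079.73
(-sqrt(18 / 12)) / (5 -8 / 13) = -13*sqrt(6) / 114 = -0.28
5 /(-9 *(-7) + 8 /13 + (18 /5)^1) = 325 /4369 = 0.07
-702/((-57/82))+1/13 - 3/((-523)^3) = 35687095857562/35334749749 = 1009.97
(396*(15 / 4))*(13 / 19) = 19305 / 19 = 1016.05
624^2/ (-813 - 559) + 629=118403/ 343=345.20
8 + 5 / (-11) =83 / 11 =7.55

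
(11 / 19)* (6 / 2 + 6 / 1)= 99 / 19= 5.21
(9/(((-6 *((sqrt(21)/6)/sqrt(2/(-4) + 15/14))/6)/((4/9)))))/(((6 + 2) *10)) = -sqrt(3)/35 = -0.05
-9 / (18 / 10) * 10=-50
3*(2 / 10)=0.60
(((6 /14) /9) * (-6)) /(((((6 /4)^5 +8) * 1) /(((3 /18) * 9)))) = -96 /3493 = -0.03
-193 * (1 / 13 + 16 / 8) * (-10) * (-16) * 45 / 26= -18759600 / 169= -111003.55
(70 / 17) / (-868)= -0.00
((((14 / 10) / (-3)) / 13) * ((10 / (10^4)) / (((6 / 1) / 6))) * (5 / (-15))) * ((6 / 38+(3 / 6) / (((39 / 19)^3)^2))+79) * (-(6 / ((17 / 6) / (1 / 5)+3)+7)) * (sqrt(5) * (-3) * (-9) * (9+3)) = -56091372780478273 * sqrt(5) / 24866766673222500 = -5.04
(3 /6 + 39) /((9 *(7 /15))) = 395 /42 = 9.40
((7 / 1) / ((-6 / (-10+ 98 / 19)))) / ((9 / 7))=2254 / 513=4.39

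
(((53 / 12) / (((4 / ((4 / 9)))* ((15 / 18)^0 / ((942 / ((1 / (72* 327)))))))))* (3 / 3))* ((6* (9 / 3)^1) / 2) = 97954812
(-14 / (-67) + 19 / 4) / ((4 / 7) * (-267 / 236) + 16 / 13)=7135401 / 840716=8.49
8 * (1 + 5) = 48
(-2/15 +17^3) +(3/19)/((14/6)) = 9801304/1995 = 4912.93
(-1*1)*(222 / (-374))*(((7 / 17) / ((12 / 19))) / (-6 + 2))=-4921 / 50864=-0.10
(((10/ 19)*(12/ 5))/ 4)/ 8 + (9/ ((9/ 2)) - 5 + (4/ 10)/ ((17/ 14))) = -16997/ 6460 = -2.63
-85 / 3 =-28.33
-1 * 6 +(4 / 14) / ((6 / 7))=-17 / 3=-5.67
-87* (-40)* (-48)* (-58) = 9688320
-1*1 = -1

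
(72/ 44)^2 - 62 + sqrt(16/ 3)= -7178/ 121 + 4 * sqrt(3)/ 3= -57.01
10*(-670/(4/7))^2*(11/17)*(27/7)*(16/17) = 9332631000/289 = 32292840.83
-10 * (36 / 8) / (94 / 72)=-1620 / 47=-34.47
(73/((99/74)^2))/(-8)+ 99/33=-41131/19602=-2.10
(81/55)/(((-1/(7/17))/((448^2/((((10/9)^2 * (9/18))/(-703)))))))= 3240033011712/23375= 138611037.93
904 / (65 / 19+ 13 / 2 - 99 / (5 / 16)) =-171760 / 58307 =-2.95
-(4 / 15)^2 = -16 / 225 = -0.07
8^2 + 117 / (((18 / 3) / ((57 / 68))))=10927 / 136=80.35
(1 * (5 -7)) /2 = -1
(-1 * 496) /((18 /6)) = -496 /3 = -165.33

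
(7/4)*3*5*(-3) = -315/4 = -78.75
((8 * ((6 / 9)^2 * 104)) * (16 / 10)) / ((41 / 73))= 1943552 / 1845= 1053.42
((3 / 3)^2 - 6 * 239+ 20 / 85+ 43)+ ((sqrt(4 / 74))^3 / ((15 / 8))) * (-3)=-23626 / 17 - 16 * sqrt(74) / 6845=-1389.78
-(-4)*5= 20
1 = 1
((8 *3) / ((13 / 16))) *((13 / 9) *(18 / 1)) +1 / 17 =768.06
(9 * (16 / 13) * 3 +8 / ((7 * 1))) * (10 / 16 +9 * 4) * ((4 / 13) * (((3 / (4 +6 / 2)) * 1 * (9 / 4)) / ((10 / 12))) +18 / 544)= 324543501 / 662480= 489.89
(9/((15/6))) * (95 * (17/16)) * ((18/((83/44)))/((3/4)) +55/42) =47400573/9296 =5099.03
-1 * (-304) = 304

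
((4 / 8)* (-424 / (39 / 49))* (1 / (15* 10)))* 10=-10388 / 585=-17.76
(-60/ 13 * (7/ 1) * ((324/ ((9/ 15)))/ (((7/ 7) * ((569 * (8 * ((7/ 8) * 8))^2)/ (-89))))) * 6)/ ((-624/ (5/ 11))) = -901125/ 236940704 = -0.00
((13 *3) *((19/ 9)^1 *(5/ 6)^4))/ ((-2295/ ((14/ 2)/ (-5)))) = 43225/ 1784592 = 0.02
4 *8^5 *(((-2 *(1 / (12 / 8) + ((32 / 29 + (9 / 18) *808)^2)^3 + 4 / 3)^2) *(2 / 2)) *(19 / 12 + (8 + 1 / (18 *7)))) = -1094772388003001698949411175206603419346539759945633759232 / 22290331341944549583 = -49114226756375199301588050000000000000.00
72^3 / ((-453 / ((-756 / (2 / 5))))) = 235146240 / 151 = 1557259.87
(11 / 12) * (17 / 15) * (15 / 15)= 187 / 180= 1.04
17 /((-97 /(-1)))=17 /97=0.18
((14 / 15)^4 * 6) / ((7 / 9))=10976 / 1875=5.85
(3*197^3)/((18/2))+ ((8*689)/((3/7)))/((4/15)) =7790063/3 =2596687.67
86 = 86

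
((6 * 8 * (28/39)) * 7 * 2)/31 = 6272/403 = 15.56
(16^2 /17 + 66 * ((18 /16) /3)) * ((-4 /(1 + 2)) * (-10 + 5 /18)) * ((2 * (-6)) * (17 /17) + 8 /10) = -2652860 /459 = -5779.65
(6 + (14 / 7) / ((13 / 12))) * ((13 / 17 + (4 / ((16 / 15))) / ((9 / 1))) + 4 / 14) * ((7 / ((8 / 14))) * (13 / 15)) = 2933 / 24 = 122.21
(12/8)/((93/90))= 1.45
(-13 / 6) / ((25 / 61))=-793 / 150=-5.29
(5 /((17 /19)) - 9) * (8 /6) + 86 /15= 302 /255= 1.18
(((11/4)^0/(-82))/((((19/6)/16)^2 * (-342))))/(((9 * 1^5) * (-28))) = -64/17716797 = -0.00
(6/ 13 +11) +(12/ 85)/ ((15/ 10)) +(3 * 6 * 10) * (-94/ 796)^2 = 615507694/ 43759105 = 14.07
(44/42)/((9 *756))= 11/71442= 0.00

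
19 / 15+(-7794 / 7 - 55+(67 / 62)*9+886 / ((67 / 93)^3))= 2373196730453 / 1957967130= 1212.07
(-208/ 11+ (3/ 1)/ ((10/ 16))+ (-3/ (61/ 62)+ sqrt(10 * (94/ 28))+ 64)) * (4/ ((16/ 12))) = 157.91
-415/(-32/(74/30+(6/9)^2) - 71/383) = 20821795/560821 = 37.13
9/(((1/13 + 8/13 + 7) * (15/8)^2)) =208/625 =0.33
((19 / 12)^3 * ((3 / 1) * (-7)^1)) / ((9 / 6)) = -48013 / 864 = -55.57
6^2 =36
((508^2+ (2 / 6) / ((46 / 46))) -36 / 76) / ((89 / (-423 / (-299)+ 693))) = 1018054184400 / 505609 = 2013520.69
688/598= 344/299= 1.15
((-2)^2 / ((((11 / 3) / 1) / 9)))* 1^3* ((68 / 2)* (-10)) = -36720 / 11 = -3338.18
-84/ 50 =-42/ 25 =-1.68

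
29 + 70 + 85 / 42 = 101.02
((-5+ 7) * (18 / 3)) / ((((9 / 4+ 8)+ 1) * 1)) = 16 / 15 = 1.07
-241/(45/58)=-13978/45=-310.62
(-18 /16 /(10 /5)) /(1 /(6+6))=-27 /4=-6.75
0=0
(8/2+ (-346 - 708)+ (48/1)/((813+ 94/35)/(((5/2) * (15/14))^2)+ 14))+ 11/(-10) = -18867001309/17956190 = -1050.72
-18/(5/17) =-306/5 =-61.20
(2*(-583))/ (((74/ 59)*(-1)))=34397/ 37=929.65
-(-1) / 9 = 1 / 9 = 0.11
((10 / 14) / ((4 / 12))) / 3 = 5 / 7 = 0.71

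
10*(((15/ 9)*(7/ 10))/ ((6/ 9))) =35/ 2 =17.50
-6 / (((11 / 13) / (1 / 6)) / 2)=-26 / 11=-2.36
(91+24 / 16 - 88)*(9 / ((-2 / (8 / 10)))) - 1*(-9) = -36 / 5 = -7.20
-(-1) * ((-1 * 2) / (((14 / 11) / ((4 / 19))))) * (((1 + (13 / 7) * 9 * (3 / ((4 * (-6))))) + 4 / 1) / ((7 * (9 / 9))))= -1793 / 13034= -0.14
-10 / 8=-5 / 4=-1.25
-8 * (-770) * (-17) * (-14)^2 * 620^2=-7889856128000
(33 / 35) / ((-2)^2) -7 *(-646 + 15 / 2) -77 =614983 / 140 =4392.74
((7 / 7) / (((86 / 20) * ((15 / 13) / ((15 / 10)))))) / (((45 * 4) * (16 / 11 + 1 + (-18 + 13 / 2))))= -0.00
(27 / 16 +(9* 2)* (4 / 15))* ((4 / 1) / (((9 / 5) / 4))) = 173 / 3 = 57.67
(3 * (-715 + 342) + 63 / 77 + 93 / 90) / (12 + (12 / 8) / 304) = -112072336 / 1204335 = -93.06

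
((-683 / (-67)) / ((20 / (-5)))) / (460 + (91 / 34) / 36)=-208998 / 37729777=-0.01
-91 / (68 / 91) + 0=-8281 / 68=-121.78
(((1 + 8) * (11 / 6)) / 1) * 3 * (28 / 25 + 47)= 119097 / 50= 2381.94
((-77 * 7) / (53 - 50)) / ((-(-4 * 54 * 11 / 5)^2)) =1225 / 1539648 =0.00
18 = 18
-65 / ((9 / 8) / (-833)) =433160 / 9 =48128.89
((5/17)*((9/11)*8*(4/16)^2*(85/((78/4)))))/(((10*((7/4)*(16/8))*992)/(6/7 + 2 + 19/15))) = 433/6950944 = 0.00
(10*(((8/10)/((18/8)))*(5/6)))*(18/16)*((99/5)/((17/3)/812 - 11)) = -160776/26779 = -6.00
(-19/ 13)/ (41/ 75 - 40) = 0.04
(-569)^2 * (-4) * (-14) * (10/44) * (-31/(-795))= 281024548/1749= 160677.27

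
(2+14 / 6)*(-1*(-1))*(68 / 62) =442 / 93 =4.75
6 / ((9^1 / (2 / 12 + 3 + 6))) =55 / 9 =6.11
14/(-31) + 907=28103/31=906.55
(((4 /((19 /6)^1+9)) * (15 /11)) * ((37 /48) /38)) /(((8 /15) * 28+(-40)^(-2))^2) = 3196800000 /78397369624673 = 0.00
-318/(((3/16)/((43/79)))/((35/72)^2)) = -2791775/12798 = -218.14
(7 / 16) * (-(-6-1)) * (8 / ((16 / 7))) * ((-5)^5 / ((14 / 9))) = -1378125 / 64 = -21533.20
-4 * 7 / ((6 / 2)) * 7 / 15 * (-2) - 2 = 6.71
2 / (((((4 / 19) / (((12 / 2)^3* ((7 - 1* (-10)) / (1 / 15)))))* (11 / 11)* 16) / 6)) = 392445 / 2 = 196222.50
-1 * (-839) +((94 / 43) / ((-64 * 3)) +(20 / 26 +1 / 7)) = 315507019 / 375648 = 839.90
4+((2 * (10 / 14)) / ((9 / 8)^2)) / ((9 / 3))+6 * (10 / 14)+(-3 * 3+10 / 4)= 7355 / 3402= 2.16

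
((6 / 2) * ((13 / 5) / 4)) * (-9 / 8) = -351 / 160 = -2.19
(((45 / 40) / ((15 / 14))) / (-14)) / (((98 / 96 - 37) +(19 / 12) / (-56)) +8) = 252 / 94105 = 0.00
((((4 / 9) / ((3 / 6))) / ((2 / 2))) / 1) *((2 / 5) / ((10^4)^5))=0.00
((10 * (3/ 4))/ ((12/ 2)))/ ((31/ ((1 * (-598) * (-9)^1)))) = 13455/ 62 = 217.02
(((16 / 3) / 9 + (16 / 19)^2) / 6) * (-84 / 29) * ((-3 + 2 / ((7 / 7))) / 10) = 88816 / 1413315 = 0.06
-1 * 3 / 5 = -0.60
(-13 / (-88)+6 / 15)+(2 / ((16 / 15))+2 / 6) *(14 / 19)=54547 / 25080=2.17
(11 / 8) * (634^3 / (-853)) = -350405143 / 853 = -410791.49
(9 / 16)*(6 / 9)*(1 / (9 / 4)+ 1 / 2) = 17 / 48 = 0.35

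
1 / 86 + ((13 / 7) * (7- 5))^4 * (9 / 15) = 117911813 / 1032430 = 114.21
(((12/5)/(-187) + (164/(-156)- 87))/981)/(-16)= 1605629/286177320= 0.01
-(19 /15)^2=-361 /225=-1.60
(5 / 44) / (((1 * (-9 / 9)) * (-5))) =1 / 44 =0.02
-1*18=-18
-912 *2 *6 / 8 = -1368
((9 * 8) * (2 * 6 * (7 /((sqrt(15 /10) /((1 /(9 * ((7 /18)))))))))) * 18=10368 * sqrt(6)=25396.31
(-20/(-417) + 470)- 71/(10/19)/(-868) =470.20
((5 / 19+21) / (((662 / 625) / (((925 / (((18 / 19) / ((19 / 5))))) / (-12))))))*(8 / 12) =-221884375 / 53622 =-4137.94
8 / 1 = 8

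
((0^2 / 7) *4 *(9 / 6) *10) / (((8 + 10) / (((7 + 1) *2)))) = 0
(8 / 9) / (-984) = -1 / 1107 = -0.00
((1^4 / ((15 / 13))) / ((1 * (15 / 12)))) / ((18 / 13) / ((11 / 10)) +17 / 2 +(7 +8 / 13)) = 14872 / 372675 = 0.04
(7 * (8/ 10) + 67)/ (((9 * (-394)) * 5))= -121/ 29550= -0.00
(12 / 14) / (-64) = -3 / 224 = -0.01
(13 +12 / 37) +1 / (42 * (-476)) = 9856019 / 739704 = 13.32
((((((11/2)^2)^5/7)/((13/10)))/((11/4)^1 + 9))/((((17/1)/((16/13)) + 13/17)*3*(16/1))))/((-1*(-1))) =440936218217/1302397824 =338.56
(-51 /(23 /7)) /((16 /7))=-2499 /368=-6.79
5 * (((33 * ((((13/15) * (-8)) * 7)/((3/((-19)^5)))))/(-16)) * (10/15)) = -2478575099/9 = -275397233.22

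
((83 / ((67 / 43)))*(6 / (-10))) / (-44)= 10707 / 14740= 0.73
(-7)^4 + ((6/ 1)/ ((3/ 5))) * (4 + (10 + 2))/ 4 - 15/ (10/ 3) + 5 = 4883/ 2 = 2441.50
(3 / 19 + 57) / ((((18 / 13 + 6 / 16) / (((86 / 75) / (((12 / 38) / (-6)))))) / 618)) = -666971968 / 1525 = -437358.67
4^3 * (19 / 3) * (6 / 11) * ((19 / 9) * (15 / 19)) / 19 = 640 / 33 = 19.39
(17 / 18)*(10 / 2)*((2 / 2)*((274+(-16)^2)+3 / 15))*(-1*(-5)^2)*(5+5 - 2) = -4506700 / 9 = -500744.44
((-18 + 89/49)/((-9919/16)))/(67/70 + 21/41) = 400160/22522997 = 0.02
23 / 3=7.67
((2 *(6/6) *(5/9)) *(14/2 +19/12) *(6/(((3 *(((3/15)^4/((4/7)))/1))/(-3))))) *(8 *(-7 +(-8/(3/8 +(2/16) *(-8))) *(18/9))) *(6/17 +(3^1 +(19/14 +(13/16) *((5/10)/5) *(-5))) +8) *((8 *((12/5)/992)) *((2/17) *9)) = -10858182750/14161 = -766766.67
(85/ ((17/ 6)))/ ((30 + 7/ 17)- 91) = -51/ 103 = -0.50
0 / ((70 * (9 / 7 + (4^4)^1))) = 0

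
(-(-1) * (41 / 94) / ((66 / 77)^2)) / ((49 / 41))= 1681 / 3384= 0.50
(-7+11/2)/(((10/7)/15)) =-63/4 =-15.75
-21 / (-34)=21 / 34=0.62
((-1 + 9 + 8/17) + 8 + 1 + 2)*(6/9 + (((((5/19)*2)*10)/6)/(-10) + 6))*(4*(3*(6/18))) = 512.38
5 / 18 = 0.28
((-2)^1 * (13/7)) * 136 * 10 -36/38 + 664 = -583654/133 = -4388.38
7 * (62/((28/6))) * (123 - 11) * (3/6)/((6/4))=3472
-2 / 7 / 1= -2 / 7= -0.29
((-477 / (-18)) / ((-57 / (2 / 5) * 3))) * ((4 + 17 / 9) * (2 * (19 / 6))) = -2809 / 1215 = -2.31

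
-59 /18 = -3.28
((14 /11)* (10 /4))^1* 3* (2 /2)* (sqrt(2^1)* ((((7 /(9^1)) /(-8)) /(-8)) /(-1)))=-245* sqrt(2) /2112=-0.16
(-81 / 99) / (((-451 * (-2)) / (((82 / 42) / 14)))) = -3 / 23716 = -0.00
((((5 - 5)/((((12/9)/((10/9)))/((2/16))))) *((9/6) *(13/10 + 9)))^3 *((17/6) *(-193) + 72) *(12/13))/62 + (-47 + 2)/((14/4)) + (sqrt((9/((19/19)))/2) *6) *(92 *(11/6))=-90/7 + 1518 *sqrt(2)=2133.92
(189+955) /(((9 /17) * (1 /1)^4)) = 19448 /9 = 2160.89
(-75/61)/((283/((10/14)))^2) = -1875/239386021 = -0.00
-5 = -5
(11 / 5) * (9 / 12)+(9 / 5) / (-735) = 8073 / 4900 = 1.65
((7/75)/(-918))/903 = -1/8881650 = -0.00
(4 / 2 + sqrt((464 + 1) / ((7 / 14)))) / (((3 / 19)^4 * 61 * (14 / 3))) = 130321 / 11529 + 130321 * sqrt(930) / 23058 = 183.66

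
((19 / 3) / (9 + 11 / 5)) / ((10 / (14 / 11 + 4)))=551 / 1848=0.30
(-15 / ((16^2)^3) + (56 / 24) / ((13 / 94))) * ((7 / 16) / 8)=77275852801 / 83751862272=0.92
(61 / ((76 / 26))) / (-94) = -793 / 3572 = -0.22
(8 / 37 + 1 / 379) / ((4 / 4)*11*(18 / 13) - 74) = -39897 / 10713572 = -0.00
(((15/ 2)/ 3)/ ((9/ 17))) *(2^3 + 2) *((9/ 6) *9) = 1275/ 2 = 637.50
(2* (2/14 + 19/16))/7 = 149/392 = 0.38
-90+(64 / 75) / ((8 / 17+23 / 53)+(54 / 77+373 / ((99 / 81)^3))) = -729160909282 / 8102160975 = -90.00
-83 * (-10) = 830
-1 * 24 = -24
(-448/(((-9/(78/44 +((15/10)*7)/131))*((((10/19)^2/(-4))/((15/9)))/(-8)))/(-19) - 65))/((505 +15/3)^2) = 1093928192/41281516016775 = 0.00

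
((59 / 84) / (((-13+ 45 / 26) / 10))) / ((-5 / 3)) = 767 / 2051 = 0.37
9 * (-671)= -6039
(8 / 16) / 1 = 1 / 2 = 0.50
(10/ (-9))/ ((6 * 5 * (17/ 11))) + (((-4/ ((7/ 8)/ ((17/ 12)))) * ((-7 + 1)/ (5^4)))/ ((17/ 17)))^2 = -176588219/ 8785546875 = -0.02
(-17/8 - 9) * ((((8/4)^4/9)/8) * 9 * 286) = -12727/2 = -6363.50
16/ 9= 1.78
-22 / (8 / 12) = -33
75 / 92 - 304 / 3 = -27743 / 276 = -100.52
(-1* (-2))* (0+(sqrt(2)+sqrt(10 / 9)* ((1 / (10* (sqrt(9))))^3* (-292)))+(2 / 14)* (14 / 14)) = -73* sqrt(10) / 10125+2 / 7+2* sqrt(2) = 3.09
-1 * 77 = -77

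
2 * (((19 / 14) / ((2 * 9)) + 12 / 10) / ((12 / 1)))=1607 / 7560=0.21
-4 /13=-0.31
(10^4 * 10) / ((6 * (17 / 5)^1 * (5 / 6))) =100000 / 17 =5882.35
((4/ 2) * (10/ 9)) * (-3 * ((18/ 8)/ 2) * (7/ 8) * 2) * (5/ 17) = -525/ 136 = -3.86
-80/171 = -0.47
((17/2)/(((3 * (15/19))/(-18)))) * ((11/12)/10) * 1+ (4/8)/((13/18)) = -40789/7800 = -5.23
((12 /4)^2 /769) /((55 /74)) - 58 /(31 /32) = -78478874 /1311145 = -59.86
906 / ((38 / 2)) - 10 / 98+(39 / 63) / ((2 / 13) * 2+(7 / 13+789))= 1364608873 / 28678524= 47.58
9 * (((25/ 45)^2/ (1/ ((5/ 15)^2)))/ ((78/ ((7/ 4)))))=175/ 25272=0.01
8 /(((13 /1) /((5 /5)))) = 8 /13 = 0.62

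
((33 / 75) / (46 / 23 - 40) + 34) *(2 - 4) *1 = -32289 / 475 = -67.98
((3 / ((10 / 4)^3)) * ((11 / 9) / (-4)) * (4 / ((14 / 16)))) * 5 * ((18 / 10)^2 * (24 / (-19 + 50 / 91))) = 5.65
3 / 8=0.38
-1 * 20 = -20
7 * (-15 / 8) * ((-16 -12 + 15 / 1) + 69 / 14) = 1695 / 16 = 105.94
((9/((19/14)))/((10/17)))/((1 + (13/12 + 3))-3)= 12852/2375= 5.41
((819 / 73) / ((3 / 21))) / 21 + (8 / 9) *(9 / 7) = 2495 / 511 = 4.88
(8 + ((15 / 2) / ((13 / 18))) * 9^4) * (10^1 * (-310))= -2746100900 / 13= -211238530.77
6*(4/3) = 8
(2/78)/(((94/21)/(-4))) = -14/611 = -0.02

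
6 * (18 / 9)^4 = 96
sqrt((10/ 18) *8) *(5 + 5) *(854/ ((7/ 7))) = 17080 *sqrt(10)/ 3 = 18003.90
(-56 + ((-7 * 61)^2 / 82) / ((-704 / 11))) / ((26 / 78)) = -1428651 / 5248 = -272.23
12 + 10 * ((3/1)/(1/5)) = 162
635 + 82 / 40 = 12741 / 20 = 637.05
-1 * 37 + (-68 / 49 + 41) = 128 / 49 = 2.61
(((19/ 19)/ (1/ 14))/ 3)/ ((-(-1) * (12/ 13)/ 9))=91/ 2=45.50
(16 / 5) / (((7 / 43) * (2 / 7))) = 344 / 5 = 68.80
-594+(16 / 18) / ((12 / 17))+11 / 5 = -79723 / 135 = -590.54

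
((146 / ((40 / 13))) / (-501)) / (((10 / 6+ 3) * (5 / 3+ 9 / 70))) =-219 / 19372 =-0.01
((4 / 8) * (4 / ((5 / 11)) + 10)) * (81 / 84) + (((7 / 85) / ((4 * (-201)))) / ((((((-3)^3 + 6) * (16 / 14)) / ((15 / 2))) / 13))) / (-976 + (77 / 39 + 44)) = 838812389971 / 92540378560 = 9.06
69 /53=1.30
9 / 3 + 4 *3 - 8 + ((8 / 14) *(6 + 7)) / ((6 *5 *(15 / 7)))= 1601 / 225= 7.12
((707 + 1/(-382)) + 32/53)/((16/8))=14326093/40492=353.80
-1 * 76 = -76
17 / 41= 0.41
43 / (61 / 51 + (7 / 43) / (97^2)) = 887259291 / 24680164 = 35.95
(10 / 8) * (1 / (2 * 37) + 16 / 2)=2965 / 296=10.02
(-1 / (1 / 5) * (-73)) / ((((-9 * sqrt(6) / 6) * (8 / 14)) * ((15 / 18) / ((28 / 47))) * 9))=-7154 * sqrt(6) / 1269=-13.81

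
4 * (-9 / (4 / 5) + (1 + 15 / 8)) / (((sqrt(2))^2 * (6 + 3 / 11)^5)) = -10790417 / 6256125396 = -0.00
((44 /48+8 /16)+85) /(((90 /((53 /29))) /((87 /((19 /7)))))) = 384727 /6840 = 56.25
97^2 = 9409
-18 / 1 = -18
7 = 7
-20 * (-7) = 140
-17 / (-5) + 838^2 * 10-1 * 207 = 35111182 / 5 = 7022236.40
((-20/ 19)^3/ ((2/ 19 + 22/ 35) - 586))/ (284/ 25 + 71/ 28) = 0.00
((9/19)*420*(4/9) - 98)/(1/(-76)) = 728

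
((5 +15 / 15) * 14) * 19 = 1596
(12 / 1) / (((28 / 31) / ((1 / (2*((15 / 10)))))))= 31 / 7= 4.43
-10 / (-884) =5 / 442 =0.01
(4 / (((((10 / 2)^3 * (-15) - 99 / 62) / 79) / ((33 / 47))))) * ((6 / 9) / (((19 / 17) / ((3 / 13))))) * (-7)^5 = 123151746256 / 450231847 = 273.53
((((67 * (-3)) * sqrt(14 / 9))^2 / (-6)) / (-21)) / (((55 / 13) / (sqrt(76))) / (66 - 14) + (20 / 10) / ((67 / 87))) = 605842011608704 / 3154431688053 - 1498437357560 * sqrt(19) / 9463295064159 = 191.37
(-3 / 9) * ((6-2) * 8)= -32 / 3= -10.67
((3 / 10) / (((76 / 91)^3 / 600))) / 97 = 33910695 / 10645168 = 3.19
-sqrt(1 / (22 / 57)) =-sqrt(1254) / 22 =-1.61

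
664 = 664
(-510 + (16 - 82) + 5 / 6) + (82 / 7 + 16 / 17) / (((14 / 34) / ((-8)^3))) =-4795531 / 294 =-16311.33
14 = 14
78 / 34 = 39 / 17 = 2.29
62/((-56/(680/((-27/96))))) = 168640/63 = 2676.83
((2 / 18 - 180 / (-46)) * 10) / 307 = 8330 / 63549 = 0.13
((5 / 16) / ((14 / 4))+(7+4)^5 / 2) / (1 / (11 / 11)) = 80525.59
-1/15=-0.07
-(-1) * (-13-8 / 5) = -73 / 5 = -14.60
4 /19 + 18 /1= 346 /19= 18.21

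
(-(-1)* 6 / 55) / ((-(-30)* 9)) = 1 / 2475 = 0.00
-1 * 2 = -2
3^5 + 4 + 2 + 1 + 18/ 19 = 250.95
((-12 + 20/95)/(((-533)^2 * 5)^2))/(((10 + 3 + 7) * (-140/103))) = 0.00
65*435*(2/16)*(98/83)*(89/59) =123307275/19588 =6295.04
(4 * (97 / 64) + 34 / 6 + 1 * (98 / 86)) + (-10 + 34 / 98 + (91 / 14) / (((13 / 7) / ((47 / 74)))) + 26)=117644297 / 3742032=31.44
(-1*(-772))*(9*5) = 34740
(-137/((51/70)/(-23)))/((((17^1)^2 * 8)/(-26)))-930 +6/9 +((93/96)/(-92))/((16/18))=-113163207783/115710976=-977.98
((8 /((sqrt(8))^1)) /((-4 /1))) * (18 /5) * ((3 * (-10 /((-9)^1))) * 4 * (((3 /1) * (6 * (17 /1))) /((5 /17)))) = -124848 * sqrt(2) /5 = -35312.35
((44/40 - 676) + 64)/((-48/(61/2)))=372649/960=388.18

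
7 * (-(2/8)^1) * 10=-35/2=-17.50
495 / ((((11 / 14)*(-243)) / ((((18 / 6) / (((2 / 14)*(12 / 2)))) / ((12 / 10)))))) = -1225 / 162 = -7.56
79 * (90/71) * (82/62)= 291510/2201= 132.44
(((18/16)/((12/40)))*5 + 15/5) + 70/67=6109/268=22.79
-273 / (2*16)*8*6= -409.50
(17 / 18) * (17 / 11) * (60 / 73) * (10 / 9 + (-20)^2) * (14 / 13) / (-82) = -73030300 / 11555973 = -6.32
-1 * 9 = -9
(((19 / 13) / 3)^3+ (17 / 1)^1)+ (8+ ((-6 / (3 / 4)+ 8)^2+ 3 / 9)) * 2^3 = 4969882 / 59319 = 83.78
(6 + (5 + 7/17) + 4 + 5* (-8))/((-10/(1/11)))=19/85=0.22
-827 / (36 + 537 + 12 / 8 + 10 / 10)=-1654 / 1151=-1.44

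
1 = 1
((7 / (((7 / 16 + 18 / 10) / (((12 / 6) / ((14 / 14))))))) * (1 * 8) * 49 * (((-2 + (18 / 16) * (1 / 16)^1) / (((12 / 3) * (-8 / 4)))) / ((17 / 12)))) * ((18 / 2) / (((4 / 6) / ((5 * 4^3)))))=5489920800 / 3043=1804114.62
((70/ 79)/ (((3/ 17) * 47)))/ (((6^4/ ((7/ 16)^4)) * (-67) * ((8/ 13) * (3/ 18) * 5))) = -3714347/ 42258558615552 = -0.00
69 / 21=23 / 7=3.29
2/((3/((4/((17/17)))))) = 8/3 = 2.67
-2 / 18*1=-1 / 9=-0.11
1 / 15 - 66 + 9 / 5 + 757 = 692.87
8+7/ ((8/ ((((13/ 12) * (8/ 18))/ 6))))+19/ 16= 5999/ 648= 9.26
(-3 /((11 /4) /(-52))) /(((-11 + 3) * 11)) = -78 /121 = -0.64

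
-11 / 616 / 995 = -1 / 55720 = -0.00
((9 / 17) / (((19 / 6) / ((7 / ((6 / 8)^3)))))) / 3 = 896 / 969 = 0.92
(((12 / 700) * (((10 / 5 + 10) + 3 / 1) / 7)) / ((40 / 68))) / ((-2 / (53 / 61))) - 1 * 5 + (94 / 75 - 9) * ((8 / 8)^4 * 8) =-12015863 / 179340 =-67.00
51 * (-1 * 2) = -102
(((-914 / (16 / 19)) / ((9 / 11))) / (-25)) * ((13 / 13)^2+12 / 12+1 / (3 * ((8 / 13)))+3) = 12703229 / 43200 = 294.06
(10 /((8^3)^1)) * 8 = 5 /32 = 0.16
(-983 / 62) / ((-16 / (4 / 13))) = 0.30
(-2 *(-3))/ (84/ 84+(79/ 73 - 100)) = -219/ 3574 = -0.06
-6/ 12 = -1/ 2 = -0.50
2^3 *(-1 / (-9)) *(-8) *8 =-56.89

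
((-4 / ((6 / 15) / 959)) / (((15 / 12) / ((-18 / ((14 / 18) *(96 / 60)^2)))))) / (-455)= -55485 / 364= -152.43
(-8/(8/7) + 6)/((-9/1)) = 1/9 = 0.11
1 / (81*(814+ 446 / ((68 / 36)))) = 17 / 1446012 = 0.00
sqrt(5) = 2.24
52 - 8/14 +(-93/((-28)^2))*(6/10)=201321/3920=51.36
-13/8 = -1.62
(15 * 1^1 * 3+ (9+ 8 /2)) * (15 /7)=870 /7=124.29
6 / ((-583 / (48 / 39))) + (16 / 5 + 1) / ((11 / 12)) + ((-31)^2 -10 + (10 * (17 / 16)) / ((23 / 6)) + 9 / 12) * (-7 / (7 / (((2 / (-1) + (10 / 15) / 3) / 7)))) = 4520680244 / 18303285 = 246.99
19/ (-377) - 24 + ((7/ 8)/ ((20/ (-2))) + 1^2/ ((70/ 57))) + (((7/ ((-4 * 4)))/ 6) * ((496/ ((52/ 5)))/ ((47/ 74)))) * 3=-30340039/ 763280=-39.75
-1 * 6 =-6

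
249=249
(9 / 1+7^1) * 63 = 1008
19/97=0.20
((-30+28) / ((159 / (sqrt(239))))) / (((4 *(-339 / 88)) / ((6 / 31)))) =88 *sqrt(239) / 556977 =0.00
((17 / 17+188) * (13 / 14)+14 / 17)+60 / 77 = 463655 / 2618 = 177.10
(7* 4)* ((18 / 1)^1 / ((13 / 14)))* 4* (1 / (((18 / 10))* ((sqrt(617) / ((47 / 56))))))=13160* sqrt(617) / 8021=40.75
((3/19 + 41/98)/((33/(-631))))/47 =-677063/2887962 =-0.23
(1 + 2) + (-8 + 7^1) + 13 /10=3.30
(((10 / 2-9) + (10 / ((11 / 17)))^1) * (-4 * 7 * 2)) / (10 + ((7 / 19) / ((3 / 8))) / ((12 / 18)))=-67032 / 1199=-55.91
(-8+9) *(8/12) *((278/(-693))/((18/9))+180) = 249202/2079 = 119.87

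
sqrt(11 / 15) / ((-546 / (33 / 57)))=-11 * sqrt(165) / 155610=-0.00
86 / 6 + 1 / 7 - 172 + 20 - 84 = -4652 / 21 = -221.52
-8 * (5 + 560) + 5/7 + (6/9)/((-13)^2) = -16038931/3549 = -4519.28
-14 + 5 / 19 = -261 / 19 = -13.74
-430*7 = -3010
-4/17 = -0.24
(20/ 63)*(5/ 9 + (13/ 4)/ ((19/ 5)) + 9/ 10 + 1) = 1.05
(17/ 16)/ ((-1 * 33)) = -17/ 528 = -0.03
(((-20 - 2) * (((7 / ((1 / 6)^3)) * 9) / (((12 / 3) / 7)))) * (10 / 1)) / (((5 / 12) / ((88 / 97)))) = -1106493696 / 97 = -11407151.51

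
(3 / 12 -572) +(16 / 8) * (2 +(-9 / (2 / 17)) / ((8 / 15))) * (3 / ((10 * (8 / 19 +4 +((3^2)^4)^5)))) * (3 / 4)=-571.75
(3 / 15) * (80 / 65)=16 / 65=0.25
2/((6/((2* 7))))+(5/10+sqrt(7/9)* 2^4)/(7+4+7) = 8* sqrt(7)/27+169/36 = 5.48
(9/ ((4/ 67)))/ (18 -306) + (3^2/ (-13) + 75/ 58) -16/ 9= -738499/ 434304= -1.70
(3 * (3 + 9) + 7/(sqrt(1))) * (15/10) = 129/2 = 64.50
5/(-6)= -5/6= -0.83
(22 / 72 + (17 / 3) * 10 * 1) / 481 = 2051 / 17316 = 0.12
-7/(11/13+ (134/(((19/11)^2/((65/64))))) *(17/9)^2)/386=-6082128/54868873433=-0.00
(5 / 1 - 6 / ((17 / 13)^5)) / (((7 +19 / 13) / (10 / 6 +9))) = 1013277616 / 234276405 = 4.33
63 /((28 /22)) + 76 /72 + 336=3479 /9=386.56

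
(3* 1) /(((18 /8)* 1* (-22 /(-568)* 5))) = 1136 /165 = 6.88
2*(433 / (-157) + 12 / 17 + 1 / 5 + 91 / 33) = 797534 / 440385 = 1.81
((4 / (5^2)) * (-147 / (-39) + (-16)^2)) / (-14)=-6754 / 2275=-2.97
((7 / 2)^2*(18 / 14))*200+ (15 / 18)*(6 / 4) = 12605 / 4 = 3151.25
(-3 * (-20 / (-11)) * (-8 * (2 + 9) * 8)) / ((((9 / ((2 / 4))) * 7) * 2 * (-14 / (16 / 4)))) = -640 / 147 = -4.35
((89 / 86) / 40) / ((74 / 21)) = 1869 / 254560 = 0.01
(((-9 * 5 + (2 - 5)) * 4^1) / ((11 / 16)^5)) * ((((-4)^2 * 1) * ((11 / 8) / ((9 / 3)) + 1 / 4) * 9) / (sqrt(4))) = -10267656192 / 161051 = -63754.07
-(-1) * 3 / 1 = 3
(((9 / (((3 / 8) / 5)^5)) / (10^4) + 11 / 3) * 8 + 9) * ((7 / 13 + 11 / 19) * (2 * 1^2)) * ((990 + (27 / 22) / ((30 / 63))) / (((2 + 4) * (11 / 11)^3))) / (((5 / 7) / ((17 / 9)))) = 57988017059 / 19305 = 3003782.29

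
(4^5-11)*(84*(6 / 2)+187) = 444707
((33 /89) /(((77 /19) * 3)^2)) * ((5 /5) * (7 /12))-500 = -123353639 /246708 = -500.00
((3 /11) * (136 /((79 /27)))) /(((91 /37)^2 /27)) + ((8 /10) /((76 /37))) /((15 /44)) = 591953177092 /10254569325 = 57.73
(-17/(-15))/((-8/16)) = -34/15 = -2.27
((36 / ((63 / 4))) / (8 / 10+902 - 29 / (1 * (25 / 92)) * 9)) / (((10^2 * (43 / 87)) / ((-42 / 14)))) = 522 / 217021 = 0.00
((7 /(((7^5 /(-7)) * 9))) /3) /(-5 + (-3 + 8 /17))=17 /1185408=0.00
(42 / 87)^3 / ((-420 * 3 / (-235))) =4606 / 219501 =0.02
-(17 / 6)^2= -289 / 36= -8.03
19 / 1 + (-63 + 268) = 224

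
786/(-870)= -131/145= -0.90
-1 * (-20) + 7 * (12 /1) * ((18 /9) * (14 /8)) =314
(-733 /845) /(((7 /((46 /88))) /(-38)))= 320321 /130130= 2.46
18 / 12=1.50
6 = 6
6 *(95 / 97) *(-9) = -52.89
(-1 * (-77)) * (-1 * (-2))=154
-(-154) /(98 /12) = 132 /7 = 18.86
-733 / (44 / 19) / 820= -13927 / 36080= -0.39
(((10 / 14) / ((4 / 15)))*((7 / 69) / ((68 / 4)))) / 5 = 5 / 1564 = 0.00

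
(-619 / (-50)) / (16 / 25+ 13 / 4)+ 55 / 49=82057 / 19061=4.30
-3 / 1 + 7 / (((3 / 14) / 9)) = 291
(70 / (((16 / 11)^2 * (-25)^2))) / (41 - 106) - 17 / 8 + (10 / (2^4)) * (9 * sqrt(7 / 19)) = -2210847 / 1040000 + 45 * sqrt(133) / 152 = 1.29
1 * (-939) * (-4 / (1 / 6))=22536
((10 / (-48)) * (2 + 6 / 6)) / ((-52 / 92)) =1.11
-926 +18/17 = -15724/17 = -924.94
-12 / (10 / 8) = -48 / 5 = -9.60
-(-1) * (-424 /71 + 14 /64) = -13071 /2272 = -5.75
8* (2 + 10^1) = 96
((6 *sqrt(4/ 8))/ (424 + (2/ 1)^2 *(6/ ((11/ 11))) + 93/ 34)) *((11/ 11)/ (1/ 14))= 1428 *sqrt(2)/ 15325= 0.13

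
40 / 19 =2.11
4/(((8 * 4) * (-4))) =-1/32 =-0.03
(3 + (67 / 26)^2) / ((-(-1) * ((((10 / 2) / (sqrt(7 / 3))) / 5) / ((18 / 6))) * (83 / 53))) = 345401 * sqrt(21) / 56108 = 28.21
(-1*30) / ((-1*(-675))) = -2 / 45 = -0.04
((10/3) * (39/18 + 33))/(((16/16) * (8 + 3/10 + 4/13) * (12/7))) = 480025/60426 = 7.94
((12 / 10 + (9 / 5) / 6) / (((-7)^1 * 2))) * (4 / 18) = -1 / 42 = -0.02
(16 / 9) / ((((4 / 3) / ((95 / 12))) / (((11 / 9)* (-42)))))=-14630 / 27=-541.85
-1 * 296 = -296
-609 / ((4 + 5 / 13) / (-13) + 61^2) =-102921 / 628792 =-0.16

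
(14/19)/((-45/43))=-0.70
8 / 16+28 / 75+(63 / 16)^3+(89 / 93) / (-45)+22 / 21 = 37765372949 / 599961600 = 62.95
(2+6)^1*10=80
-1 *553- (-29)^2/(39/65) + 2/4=-11725/6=-1954.17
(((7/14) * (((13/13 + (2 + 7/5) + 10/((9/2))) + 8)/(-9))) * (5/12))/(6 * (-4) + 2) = 329/21384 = 0.02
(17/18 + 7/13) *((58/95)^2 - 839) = -2626308017/2111850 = -1243.61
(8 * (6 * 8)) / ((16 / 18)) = 432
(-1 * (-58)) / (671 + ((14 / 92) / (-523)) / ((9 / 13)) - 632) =12558276 / 8444267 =1.49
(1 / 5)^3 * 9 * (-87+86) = -0.07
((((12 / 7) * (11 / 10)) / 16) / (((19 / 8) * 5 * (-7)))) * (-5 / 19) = 0.00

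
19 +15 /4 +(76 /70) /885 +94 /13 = 48292001 /1610700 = 29.98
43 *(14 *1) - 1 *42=560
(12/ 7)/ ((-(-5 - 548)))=0.00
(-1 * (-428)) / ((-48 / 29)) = -3103 / 12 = -258.58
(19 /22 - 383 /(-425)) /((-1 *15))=-16501 /140250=-0.12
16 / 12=4 / 3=1.33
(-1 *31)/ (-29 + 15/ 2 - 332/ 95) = 5890/ 4749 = 1.24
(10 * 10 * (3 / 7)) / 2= 150 / 7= 21.43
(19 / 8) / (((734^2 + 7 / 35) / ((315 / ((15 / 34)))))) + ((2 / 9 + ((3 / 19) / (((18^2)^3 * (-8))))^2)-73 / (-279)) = 13419664305669074410968179 / 27554732385915223558324224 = 0.49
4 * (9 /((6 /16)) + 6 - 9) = 84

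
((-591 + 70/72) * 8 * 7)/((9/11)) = -3271114/81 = -40384.12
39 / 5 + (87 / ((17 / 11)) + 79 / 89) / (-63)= 6.89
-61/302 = -0.20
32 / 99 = 0.32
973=973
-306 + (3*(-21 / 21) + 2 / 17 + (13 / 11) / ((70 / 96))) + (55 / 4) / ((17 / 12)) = -1947502 / 6545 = -297.56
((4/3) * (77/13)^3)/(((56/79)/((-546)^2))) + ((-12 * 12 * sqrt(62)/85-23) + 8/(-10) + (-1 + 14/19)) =143903737212/1235-144 * sqrt(62)/85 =116521231.37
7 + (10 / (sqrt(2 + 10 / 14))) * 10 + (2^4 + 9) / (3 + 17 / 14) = 763 / 59 + 100 * sqrt(133) / 19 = 73.63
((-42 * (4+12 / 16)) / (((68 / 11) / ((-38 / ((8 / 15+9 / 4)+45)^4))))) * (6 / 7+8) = 2393083440000 / 1148575883364257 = 0.00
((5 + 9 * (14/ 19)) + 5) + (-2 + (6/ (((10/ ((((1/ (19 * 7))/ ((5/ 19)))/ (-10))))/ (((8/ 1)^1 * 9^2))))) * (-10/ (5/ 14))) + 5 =120497/ 2375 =50.74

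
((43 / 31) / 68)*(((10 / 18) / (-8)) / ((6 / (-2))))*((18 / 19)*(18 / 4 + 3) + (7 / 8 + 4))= 130505 / 23069952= 0.01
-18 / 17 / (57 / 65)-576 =-577.21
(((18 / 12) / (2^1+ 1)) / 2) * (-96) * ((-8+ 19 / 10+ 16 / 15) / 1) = 604 / 5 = 120.80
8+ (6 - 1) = 13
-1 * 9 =-9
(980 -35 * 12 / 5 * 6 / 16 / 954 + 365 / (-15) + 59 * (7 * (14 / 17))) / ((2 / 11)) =154106293 / 21624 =7126.63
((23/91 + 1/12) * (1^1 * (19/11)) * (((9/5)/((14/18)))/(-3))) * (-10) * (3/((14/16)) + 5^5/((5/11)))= 3021686793/98098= 30802.74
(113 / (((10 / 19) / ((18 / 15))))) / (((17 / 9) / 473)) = 27419337 / 425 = 64516.09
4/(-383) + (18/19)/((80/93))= 317531/291080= 1.09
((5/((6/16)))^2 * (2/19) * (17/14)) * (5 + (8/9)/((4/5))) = 1496000/10773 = 138.87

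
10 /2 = 5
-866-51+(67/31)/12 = -341057/372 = -916.82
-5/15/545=-1/1635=-0.00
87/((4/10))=435/2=217.50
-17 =-17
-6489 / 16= -405.56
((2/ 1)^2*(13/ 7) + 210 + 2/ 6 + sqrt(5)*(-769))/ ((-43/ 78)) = 2724.15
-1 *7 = -7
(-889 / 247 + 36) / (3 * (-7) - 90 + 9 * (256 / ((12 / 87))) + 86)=8003 / 4119713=0.00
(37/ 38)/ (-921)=-37/ 34998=-0.00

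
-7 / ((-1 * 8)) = 7 / 8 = 0.88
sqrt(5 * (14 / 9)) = 2.79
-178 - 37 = -215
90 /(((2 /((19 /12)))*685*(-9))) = -19 /1644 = -0.01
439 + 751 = 1190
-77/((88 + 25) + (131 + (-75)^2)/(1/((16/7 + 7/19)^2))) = -1362053/719248261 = -0.00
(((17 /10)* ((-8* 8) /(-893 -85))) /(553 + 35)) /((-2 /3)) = -34 /119805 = -0.00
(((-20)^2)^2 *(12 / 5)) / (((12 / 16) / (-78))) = -39936000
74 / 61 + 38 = 2392 / 61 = 39.21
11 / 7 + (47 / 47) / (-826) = 1297 / 826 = 1.57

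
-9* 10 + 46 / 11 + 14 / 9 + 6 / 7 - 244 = -226892 / 693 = -327.41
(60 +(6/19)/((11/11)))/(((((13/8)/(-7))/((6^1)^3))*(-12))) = 4676.79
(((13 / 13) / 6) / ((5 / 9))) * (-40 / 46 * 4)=-1.04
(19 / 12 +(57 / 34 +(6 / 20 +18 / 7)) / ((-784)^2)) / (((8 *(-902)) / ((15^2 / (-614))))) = 13028847285 / 162036922707968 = 0.00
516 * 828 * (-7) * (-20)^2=-1196294400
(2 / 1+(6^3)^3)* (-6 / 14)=-30233094 / 7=-4319013.43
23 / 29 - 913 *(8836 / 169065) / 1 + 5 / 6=-451953079 / 9805770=-46.09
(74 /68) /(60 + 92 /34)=37 /2132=0.02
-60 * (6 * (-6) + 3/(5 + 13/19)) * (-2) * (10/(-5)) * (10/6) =127700/9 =14188.89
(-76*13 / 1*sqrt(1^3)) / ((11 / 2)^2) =-3952 / 121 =-32.66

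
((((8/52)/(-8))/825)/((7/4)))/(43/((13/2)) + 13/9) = -3/1815275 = -0.00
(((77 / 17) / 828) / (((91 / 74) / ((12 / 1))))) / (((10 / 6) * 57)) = 814 / 1448655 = 0.00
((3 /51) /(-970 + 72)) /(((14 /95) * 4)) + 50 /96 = 667745 /1282344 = 0.52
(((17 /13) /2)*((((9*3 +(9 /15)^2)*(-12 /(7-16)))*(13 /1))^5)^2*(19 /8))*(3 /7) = 255647969956431955492980507821231327674368 /667572021484375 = 382951893921479420232867900.00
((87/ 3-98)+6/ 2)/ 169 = -66/ 169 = -0.39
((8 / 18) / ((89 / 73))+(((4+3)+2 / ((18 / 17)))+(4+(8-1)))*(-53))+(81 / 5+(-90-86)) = -4860254 / 4005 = -1213.55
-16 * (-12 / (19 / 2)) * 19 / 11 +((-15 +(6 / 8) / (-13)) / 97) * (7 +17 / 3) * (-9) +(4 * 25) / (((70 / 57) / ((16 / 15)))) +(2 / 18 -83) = 98877007 / 1747746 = 56.57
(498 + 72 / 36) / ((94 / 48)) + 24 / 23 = 256.36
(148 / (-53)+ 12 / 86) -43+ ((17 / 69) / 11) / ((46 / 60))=-605038787 / 13261501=-45.62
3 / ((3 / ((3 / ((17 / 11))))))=33 / 17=1.94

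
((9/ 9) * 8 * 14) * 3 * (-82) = -27552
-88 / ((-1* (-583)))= -8 / 53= -0.15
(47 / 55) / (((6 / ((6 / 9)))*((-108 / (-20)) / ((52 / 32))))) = 611 / 21384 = 0.03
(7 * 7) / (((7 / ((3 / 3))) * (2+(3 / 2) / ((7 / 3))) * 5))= 98 / 185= 0.53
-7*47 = -329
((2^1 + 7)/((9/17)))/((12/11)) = 187/12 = 15.58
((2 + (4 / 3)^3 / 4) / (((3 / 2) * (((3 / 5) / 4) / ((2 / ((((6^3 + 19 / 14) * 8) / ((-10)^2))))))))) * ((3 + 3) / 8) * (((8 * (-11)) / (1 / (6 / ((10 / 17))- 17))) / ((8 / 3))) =1078000 / 4833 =223.05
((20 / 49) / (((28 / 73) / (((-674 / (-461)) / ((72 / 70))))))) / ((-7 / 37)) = -22755925 / 2846214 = -8.00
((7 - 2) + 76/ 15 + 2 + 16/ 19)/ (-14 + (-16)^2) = 3679/ 68970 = 0.05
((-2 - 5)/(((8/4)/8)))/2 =-14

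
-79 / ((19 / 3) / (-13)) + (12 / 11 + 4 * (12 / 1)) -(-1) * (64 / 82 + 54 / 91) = 165798715 / 779779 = 212.62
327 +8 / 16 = 655 / 2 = 327.50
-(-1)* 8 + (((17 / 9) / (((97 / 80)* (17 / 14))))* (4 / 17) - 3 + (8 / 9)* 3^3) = 434869 / 14841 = 29.30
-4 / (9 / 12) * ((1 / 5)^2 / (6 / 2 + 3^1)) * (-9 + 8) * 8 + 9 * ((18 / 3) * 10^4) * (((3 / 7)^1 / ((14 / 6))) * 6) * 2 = 13122003136 / 11025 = 1190204.37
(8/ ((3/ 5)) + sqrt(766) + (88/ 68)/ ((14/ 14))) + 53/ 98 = 75811/ 4998 + sqrt(766) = 42.84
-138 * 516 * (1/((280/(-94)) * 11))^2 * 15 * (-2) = 58986927/29645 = 1989.78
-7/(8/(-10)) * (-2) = -35/2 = -17.50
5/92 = 0.05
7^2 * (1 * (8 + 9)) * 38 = 31654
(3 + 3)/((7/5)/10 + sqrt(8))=-2100/19951 + 30000 * sqrt(2)/19951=2.02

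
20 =20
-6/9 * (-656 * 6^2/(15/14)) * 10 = 146944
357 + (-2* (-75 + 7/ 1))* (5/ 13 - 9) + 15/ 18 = -63481/ 78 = -813.86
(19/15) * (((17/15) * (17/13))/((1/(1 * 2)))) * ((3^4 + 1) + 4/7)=6347596/20475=310.02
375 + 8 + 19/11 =4232/11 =384.73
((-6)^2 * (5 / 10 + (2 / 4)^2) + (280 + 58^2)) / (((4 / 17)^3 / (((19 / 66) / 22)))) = 342676837 / 92928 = 3687.55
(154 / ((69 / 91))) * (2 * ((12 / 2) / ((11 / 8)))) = 40768 / 23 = 1772.52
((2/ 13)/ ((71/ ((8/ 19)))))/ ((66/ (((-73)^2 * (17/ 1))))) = 724744/ 578721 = 1.25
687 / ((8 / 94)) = 32289 / 4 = 8072.25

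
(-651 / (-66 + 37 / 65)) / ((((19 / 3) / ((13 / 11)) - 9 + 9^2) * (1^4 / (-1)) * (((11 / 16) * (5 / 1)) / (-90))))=3.37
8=8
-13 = -13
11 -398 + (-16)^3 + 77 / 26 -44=-117625 / 26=-4524.04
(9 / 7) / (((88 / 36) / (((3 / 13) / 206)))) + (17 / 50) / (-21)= -482561 / 30930900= -0.02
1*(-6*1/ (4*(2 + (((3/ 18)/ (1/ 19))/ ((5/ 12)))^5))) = -3125/ 52827612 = -0.00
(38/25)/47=38/1175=0.03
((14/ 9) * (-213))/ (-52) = 497/ 78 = 6.37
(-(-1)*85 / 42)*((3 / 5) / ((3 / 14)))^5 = 348.31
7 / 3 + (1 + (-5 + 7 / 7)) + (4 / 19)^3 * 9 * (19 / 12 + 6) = -0.03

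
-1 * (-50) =50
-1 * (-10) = 10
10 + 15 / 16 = 175 / 16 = 10.94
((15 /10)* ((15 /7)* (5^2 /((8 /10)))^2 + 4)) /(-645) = -5461 /1120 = -4.88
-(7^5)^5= -1341068619663964900807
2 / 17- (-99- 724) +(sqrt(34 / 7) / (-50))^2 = 122439039 / 148750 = 823.12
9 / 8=1.12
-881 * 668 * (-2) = 1177016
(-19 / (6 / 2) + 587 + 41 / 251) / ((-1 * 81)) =-7.17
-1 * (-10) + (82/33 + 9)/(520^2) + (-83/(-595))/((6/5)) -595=-621065085299/1061860800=-584.88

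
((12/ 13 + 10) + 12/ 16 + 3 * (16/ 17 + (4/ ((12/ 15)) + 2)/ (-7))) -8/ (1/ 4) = -18125/ 884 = -20.50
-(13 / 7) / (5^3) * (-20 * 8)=416 / 175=2.38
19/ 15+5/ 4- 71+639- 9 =33691/ 60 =561.52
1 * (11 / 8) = 11 / 8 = 1.38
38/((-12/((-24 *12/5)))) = 912/5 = 182.40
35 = 35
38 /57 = 2 /3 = 0.67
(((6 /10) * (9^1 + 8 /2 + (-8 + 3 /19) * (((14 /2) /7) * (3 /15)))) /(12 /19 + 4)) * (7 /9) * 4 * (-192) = -243264 /275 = -884.60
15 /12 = 1.25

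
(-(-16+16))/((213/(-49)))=0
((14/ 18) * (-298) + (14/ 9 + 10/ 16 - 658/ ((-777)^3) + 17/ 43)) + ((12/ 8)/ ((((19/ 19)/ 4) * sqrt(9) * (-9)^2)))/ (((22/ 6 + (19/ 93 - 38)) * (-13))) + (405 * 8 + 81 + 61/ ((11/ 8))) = 16407215658250985389/ 5231622792371976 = 3136.16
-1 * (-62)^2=-3844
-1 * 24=-24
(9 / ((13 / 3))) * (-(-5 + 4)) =27 / 13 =2.08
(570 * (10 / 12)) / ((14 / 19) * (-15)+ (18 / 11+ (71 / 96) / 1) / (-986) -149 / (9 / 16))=-5638184640 / 3275416481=-1.72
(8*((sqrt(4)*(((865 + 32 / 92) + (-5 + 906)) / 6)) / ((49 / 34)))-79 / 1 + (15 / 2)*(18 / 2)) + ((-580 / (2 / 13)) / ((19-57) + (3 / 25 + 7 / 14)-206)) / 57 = 5092334096791 / 1563448782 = 3257.12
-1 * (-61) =61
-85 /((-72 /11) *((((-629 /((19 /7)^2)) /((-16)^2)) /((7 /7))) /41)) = -26049760 /16317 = -1596.48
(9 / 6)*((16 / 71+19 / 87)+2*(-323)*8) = -31919995 / 4118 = -7751.33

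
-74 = -74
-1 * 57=-57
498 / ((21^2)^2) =166 / 64827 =0.00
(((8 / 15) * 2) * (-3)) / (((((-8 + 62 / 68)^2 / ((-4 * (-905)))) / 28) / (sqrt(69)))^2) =-3031432769457684480 / 3373402561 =-898627636.23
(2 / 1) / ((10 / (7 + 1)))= 8 / 5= 1.60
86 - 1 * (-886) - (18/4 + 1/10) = 967.40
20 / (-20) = -1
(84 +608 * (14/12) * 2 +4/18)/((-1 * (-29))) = 13526/261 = 51.82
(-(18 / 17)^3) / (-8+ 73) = -5832 / 319345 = -0.02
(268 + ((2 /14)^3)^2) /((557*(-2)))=-31529933 /131060986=-0.24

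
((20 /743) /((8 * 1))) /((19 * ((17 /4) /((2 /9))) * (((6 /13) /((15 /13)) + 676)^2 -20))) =125 /6175925883756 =0.00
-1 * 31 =-31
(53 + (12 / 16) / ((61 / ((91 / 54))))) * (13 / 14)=3027271 / 61488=49.23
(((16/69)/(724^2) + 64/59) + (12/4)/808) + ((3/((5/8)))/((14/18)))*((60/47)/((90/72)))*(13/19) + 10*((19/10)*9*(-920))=-529856350806139895053/3368132097675240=-157314.60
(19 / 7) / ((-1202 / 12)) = -114 / 4207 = -0.03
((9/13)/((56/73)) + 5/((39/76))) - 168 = -343661/2184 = -157.35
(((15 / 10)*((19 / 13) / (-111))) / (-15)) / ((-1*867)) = -19 / 12510810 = -0.00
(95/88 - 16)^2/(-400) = -1723969/3097600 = -0.56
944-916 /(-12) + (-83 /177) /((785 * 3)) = 425310562 /416835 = 1020.33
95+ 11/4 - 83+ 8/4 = 67/4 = 16.75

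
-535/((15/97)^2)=-22372.51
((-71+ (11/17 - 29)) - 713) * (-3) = 41430/17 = 2437.06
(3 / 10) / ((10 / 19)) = 57 / 100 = 0.57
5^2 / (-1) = -25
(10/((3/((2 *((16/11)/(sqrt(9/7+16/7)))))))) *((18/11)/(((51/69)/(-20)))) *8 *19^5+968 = 968 -3499025018880 *sqrt(7)/2057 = -4500509499.26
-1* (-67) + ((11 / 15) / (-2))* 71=1229 / 30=40.97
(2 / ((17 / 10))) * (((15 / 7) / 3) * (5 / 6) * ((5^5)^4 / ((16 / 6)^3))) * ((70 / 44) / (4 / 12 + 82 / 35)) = 56326389312744140625 / 26904064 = 2093601521046.94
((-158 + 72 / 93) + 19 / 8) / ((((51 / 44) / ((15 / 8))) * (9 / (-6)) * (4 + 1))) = 8283 / 248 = 33.40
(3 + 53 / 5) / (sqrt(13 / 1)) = 3.77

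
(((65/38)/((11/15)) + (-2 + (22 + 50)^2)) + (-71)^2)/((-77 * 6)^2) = 4274189/89219592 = 0.05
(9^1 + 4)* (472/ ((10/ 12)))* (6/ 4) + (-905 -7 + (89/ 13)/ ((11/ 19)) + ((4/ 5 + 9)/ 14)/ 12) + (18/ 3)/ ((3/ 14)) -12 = 174357329/ 17160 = 10160.68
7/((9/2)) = 14/9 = 1.56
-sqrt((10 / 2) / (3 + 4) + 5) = -2 * sqrt(70) / 7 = -2.39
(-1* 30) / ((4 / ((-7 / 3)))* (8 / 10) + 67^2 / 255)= -2142 / 1159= -1.85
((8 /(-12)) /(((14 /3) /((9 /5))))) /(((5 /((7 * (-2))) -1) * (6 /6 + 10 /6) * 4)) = 27 /1520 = 0.02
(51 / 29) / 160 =51 / 4640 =0.01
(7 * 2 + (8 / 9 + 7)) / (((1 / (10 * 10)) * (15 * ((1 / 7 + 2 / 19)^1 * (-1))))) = -524020 / 891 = -588.13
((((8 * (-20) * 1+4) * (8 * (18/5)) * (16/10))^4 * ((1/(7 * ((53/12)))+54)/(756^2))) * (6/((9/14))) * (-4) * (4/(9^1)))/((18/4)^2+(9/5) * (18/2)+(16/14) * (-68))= 16996704578779912077312/167442734375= 101507567003.26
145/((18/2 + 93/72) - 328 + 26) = -0.50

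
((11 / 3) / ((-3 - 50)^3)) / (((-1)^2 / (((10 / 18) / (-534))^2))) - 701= -7231600305285791 / 10316120264316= -701.00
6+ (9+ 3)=18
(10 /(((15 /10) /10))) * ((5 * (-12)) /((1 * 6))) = -2000 /3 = -666.67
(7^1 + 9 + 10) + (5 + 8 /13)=411 /13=31.62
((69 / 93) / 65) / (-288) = -23 / 580320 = -0.00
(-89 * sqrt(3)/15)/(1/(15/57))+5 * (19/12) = 95/12 - 89 * sqrt(3)/57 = 5.21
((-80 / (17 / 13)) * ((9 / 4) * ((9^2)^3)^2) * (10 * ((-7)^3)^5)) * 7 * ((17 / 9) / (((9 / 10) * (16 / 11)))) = 18641561781457030565184910875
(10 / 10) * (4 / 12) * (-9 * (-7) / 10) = 2.10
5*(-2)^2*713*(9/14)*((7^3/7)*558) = 250648020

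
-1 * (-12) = 12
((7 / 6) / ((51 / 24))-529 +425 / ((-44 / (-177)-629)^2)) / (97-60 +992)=-333793965176396 / 649965089780559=-0.51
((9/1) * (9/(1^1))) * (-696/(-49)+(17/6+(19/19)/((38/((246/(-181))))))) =464124303/337022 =1377.13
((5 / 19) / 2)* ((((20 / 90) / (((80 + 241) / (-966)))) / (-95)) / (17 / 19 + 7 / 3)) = 7 / 24396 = 0.00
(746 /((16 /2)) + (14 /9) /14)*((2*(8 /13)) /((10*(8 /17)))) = 57137 /2340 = 24.42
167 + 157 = 324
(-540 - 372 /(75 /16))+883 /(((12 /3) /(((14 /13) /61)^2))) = -619.29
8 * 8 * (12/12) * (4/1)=256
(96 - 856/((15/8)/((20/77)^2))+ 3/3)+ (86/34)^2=373185374/5140443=72.60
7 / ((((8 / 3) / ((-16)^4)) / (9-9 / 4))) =1161216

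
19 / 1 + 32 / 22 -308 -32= -319.55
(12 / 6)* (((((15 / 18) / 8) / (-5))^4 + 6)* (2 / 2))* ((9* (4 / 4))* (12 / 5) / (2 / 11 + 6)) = 350355467 / 8355840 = 41.93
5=5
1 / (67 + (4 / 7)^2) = 49 / 3299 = 0.01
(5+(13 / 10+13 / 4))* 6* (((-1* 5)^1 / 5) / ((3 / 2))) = -191 / 5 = -38.20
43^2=1849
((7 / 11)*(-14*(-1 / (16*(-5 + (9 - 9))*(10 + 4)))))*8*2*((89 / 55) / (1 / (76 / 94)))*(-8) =189392 / 142175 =1.33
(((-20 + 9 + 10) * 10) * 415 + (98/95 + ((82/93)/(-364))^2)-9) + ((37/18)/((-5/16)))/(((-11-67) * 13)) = -339495515202839/81649500660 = -4157.96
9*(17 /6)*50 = 1275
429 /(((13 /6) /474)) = 93852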